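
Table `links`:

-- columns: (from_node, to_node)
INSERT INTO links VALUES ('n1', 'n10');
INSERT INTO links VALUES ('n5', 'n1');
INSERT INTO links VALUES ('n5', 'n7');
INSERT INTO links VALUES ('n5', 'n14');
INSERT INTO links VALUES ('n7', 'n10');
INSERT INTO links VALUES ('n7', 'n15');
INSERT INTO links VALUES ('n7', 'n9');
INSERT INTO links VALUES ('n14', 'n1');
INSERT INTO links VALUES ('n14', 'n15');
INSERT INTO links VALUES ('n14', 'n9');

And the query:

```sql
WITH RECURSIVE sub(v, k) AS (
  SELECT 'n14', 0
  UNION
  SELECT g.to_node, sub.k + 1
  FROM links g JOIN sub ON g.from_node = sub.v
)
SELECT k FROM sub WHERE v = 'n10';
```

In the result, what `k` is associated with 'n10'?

Base: (n14, k=0).
Iteration 1: edges from {n14} -> (n1, k=1), (n15, k=1), (n9, k=1).
Iteration 2: edges from {n1,n15,n9} -> (n10, k=2).
Iteration 3: no outgoing edges from {n10}; recursion stops.

2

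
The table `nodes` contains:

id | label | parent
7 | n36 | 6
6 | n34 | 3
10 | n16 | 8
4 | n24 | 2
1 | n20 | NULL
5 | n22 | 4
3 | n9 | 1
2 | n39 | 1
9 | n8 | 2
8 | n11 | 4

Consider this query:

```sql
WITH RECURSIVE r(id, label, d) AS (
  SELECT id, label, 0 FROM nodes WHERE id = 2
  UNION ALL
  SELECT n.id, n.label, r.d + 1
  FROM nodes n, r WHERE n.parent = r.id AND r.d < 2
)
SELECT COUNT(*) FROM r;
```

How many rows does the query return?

Base: id=2 (n39) at d 0.
Iteration 1: rows with parent in {2} -> n24 (id 4, d 1), n8 (id 9, d 1).
Iteration 2: rows with parent in {4,9} -> n22 (id 5, d 2), n11 (id 8, d 2).
Iteration 3: d < 2 fails for all current rows; recursion stops.
Total rows emitted: 5.

5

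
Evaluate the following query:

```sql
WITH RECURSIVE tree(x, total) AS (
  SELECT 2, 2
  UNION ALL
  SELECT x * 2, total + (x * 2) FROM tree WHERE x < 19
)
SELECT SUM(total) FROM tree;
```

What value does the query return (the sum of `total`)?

Base: x=2, total=2.
Iteration 1: 2 < 19 holds -> x = 2 * 2 = 4, total = 2 + 4 = 6.
Iteration 2: 4 < 19 holds -> x = 4 * 2 = 8, total = 6 + 8 = 14.
Iteration 3: 8 < 19 holds -> x = 8 * 2 = 16, total = 14 + 16 = 30.
Iteration 4: 16 < 19 holds -> x = 16 * 2 = 32, total = 30 + 32 = 62.
Iteration 5: 32 < 19 fails; recursion stops.
SUM(total) = 2 + 6 + 14 + 30 + 62 = 114.

114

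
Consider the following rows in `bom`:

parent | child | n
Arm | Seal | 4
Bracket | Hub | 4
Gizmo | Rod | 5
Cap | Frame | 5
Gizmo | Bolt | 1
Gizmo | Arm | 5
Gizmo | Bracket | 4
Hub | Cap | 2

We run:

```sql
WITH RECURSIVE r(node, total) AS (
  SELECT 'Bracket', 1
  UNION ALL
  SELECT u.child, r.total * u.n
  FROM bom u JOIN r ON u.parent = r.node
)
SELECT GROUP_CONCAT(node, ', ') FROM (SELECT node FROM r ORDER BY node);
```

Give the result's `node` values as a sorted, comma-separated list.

Base: (Bracket, total=1).
Iteration 1: components of {Bracket} -> Hub = 1*4 = 4.
Iteration 2: components of {Hub} -> Cap = 4*2 = 8.
Iteration 3: components of {Cap} -> Frame = 8*5 = 40.
Iteration 4: no further components; recursion stops.

Bracket, Cap, Frame, Hub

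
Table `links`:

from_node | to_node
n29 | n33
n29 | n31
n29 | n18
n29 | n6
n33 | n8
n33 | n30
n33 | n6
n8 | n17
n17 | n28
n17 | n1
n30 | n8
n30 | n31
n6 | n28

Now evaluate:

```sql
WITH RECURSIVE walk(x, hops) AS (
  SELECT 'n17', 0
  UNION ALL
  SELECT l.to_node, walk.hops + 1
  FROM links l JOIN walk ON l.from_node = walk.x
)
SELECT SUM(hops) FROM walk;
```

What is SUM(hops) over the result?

Base: (n17, hops=0).
Iteration 1: edges from {n17} -> (n1, hops=1), (n28, hops=1).
Iteration 2: no outgoing edges from {n1,n28}; recursion stops.
SUM(hops) = 0 + 1 + 1 = 2.

2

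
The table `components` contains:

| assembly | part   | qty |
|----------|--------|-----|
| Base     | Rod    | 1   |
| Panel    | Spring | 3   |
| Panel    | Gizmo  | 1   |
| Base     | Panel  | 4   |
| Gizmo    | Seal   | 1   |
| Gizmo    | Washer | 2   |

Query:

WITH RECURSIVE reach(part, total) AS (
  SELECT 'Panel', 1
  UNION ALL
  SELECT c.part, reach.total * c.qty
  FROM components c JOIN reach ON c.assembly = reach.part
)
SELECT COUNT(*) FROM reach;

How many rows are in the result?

Base: (Panel, total=1).
Iteration 1: components of {Panel} -> Gizmo = 1*1 = 1, Spring = 1*3 = 3.
Iteration 2: components of {Gizmo,Spring} -> Seal = 1*1 = 1, Washer = 1*2 = 2.
Iteration 3: no further components; recursion stops.
Total rows emitted: 5.

5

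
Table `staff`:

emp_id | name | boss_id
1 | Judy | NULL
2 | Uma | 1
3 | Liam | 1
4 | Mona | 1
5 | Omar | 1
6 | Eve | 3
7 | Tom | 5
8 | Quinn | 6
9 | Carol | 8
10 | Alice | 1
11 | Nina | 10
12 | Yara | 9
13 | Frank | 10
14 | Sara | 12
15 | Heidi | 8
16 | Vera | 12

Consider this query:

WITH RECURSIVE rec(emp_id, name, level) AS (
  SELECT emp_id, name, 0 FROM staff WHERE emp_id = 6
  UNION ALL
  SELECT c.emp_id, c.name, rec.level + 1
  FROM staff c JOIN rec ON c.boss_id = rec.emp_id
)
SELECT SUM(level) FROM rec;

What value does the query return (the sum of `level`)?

16

Base: emp_id=6 (Eve) at level 0.
Iteration 1: rows with boss_id in {6} -> Quinn (id 8, level 1).
Iteration 2: rows with boss_id in {8} -> Carol (id 9, level 2), Heidi (id 15, level 2).
Iteration 3: rows with boss_id in {9,15} -> Yara (id 12, level 3).
Iteration 4: rows with boss_id in {12} -> Sara (id 14, level 4), Vera (id 16, level 4).
Iteration 5: no rows with boss_id in {14,16}; recursion stops.
SUM(level) = 0 + 1 + 2 + 2 + 3 + 4 + 4 = 16.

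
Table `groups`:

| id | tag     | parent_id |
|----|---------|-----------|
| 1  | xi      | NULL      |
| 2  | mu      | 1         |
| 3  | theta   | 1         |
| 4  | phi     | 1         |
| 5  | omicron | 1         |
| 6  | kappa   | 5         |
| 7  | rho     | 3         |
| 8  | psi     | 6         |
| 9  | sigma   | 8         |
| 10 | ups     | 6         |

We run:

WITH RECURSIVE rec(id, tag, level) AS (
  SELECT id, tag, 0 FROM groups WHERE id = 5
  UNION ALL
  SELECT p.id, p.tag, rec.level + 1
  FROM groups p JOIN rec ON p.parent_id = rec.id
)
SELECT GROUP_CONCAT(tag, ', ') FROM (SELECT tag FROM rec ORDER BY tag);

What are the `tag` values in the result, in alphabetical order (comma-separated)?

Base: id=5 (omicron) at level 0.
Iteration 1: rows with parent_id in {5} -> kappa (id 6, level 1).
Iteration 2: rows with parent_id in {6} -> psi (id 8, level 2), ups (id 10, level 2).
Iteration 3: rows with parent_id in {8,10} -> sigma (id 9, level 3).
Iteration 4: no rows with parent_id in {9}; recursion stops.

kappa, omicron, psi, sigma, ups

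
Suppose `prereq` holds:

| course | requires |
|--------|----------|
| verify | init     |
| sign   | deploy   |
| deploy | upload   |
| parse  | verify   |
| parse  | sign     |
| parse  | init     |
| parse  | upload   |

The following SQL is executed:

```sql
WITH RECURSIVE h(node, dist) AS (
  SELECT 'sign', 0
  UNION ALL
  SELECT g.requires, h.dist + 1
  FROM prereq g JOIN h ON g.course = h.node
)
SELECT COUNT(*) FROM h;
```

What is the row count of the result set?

Base: (sign, dist=0).
Iteration 1: edges from {sign} -> (deploy, dist=1).
Iteration 2: edges from {deploy} -> (upload, dist=2).
Iteration 3: no outgoing edges from {upload}; recursion stops.
Total rows emitted: 3.

3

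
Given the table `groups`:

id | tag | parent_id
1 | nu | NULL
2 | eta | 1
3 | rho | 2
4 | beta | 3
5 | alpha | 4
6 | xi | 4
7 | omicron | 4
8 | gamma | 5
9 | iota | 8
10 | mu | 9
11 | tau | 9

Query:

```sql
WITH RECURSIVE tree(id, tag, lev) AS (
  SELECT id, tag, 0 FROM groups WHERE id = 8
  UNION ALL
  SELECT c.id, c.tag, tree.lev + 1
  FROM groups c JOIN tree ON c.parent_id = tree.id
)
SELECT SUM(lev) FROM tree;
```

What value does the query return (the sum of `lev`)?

5

Base: id=8 (gamma) at lev 0.
Iteration 1: rows with parent_id in {8} -> iota (id 9, lev 1).
Iteration 2: rows with parent_id in {9} -> mu (id 10, lev 2), tau (id 11, lev 2).
Iteration 3: no rows with parent_id in {10,11}; recursion stops.
SUM(lev) = 0 + 1 + 2 + 2 = 5.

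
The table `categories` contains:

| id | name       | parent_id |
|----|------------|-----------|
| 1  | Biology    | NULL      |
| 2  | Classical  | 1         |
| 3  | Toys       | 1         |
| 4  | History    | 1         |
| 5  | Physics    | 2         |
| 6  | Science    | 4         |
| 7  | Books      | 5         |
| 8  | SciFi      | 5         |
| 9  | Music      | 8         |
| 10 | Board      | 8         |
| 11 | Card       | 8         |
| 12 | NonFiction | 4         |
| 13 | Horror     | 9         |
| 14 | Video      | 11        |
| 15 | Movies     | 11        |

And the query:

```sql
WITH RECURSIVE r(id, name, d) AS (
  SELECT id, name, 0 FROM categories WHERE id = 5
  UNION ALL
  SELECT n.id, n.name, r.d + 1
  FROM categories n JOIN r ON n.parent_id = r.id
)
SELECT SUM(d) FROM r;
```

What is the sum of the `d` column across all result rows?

17

Base: id=5 (Physics) at d 0.
Iteration 1: rows with parent_id in {5} -> Books (id 7, d 1), SciFi (id 8, d 1).
Iteration 2: rows with parent_id in {7,8} -> Music (id 9, d 2), Board (id 10, d 2), Card (id 11, d 2).
Iteration 3: rows with parent_id in {9,10,11} -> Horror (id 13, d 3), Video (id 14, d 3), Movies (id 15, d 3).
Iteration 4: no rows with parent_id in {13,14,15}; recursion stops.
SUM(d) = 0 + 1 + 1 + 2 + 2 + 2 + 3 + 3 + 3 = 17.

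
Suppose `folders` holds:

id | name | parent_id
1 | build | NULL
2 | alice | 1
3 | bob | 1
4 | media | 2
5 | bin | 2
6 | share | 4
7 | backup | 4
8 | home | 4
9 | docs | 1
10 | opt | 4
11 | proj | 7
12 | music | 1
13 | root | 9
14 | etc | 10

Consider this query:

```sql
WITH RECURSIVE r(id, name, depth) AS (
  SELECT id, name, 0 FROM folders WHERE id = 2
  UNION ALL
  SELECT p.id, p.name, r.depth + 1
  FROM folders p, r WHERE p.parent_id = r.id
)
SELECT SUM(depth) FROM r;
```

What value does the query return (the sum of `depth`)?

Base: id=2 (alice) at depth 0.
Iteration 1: rows with parent_id in {2} -> media (id 4, depth 1), bin (id 5, depth 1).
Iteration 2: rows with parent_id in {4,5} -> share (id 6, depth 2), backup (id 7, depth 2), home (id 8, depth 2), opt (id 10, depth 2).
Iteration 3: rows with parent_id in {6,7,8,10} -> proj (id 11, depth 3), etc (id 14, depth 3).
Iteration 4: no rows with parent_id in {11,14}; recursion stops.
SUM(depth) = 0 + 1 + 1 + 2 + 2 + 2 + 2 + 3 + 3 = 16.

16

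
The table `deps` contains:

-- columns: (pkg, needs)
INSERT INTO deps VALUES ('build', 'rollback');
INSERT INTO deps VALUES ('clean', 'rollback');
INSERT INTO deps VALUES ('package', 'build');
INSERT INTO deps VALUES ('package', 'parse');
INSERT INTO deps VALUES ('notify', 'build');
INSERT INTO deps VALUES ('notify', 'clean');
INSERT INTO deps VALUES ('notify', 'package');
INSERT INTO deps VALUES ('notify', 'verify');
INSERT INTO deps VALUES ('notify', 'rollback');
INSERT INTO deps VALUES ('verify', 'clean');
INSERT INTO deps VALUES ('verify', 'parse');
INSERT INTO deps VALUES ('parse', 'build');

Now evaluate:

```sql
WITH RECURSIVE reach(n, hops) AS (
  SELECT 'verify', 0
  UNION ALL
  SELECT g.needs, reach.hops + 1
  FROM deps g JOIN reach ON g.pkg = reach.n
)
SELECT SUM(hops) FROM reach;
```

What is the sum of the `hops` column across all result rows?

Base: (verify, hops=0).
Iteration 1: edges from {verify} -> (clean, hops=1), (parse, hops=1).
Iteration 2: edges from {clean,parse} -> (build, hops=2), (rollback, hops=2).
Iteration 3: edges from {build,rollback} -> (rollback, hops=3).
Iteration 4: no outgoing edges from {rollback}; recursion stops.
SUM(hops) = 0 + 1 + 1 + 2 + 2 + 3 = 9.

9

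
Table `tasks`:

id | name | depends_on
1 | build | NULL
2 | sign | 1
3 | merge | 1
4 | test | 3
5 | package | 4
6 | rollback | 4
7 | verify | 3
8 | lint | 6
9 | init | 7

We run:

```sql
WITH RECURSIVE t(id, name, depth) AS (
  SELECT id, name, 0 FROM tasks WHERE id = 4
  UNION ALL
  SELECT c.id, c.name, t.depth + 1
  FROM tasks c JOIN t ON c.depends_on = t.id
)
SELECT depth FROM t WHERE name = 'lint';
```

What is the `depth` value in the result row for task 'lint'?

2

Base: id=4 (test) at depth 0.
Iteration 1: rows with depends_on in {4} -> package (id 5, depth 1), rollback (id 6, depth 1).
Iteration 2: rows with depends_on in {5,6} -> lint (id 8, depth 2).
Iteration 3: no rows with depends_on in {8}; recursion stops.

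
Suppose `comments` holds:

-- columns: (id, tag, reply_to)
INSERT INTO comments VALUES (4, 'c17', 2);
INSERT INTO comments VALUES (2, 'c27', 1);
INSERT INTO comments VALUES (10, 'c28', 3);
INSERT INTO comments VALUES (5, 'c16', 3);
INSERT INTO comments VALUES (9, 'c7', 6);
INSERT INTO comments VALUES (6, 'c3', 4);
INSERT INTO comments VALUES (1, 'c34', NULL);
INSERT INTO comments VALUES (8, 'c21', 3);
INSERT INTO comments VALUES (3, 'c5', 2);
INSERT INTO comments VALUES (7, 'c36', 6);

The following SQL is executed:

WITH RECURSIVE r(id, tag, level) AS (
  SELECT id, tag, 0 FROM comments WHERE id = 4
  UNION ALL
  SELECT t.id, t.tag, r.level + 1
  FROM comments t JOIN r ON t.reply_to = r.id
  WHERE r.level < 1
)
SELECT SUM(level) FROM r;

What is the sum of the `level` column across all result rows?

1

Base: id=4 (c17) at level 0.
Iteration 1: rows with reply_to in {4} -> c3 (id 6, level 1).
Iteration 2: level < 1 fails for all current rows; recursion stops.
SUM(level) = 0 + 1 = 1.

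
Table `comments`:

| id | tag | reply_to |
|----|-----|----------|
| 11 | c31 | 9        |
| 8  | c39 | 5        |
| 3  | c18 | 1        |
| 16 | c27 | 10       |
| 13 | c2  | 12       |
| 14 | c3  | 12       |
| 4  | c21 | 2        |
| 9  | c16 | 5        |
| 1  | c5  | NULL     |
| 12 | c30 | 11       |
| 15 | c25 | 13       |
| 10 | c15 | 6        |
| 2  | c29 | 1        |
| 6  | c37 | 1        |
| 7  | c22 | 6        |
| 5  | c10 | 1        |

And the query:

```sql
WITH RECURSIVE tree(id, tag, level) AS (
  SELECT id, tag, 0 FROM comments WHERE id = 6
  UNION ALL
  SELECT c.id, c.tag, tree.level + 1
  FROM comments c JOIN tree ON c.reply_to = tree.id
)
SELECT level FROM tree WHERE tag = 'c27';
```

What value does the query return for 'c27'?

2

Base: id=6 (c37) at level 0.
Iteration 1: rows with reply_to in {6} -> c22 (id 7, level 1), c15 (id 10, level 1).
Iteration 2: rows with reply_to in {7,10} -> c27 (id 16, level 2).
Iteration 3: no rows with reply_to in {16}; recursion stops.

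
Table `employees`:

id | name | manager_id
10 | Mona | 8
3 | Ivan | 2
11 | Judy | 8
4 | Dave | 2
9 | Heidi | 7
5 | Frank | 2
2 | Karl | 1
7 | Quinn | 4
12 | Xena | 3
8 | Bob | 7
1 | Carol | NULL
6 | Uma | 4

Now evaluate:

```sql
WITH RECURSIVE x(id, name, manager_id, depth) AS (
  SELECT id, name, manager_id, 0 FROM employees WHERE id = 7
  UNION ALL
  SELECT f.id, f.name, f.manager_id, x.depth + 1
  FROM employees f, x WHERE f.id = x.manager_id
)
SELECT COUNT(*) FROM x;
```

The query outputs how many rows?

Base: id=7 (Quinn), manager_id=4, depth 0.
Iteration 1: join on id=4 -> Dave (id 4, manager_id=2, depth 1).
Iteration 2: join on id=2 -> Karl (id 2, manager_id=1, depth 2).
Iteration 3: join on id=1 -> Carol (id 1, manager_id=NULL, depth 3).
Iteration 4: manager_id is NULL; no match; recursion stops.
Total rows emitted: 4.

4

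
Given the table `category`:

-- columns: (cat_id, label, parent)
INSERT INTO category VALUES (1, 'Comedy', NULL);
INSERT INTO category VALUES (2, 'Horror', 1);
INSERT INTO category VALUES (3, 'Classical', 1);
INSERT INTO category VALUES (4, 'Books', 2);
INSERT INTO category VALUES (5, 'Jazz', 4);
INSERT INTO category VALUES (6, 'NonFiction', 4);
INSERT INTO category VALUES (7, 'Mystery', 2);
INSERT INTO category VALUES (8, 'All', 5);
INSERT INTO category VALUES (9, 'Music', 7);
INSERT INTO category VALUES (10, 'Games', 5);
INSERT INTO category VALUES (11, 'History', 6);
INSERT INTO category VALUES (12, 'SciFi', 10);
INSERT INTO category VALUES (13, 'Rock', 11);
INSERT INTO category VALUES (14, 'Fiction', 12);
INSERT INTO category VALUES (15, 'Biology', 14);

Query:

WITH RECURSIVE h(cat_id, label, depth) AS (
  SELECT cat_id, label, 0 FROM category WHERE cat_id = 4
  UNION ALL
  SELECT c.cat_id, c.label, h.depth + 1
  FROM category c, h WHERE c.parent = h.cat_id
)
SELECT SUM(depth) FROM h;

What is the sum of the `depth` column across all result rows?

Base: cat_id=4 (Books) at depth 0.
Iteration 1: rows with parent in {4} -> Jazz (id 5, depth 1), NonFiction (id 6, depth 1).
Iteration 2: rows with parent in {5,6} -> All (id 8, depth 2), Games (id 10, depth 2), History (id 11, depth 2).
Iteration 3: rows with parent in {8,10,11} -> SciFi (id 12, depth 3), Rock (id 13, depth 3).
Iteration 4: rows with parent in {12,13} -> Fiction (id 14, depth 4).
Iteration 5: rows with parent in {14} -> Biology (id 15, depth 5).
Iteration 6: no rows with parent in {15}; recursion stops.
SUM(depth) = 0 + 1 + 1 + 2 + 2 + 2 + 3 + 3 + 4 + 5 = 23.

23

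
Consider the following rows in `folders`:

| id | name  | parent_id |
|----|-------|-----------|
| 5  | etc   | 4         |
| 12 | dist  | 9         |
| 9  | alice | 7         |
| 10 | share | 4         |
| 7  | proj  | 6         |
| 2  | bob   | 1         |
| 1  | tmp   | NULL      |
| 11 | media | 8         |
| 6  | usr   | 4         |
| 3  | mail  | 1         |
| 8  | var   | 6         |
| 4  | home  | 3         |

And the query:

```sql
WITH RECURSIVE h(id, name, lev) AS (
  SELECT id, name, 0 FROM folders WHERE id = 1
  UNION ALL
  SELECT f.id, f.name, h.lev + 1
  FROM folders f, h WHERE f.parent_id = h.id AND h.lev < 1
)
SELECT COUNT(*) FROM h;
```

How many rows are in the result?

3

Base: id=1 (tmp) at lev 0.
Iteration 1: rows with parent_id in {1} -> bob (id 2, lev 1), mail (id 3, lev 1).
Iteration 2: lev < 1 fails for all current rows; recursion stops.
Total rows emitted: 3.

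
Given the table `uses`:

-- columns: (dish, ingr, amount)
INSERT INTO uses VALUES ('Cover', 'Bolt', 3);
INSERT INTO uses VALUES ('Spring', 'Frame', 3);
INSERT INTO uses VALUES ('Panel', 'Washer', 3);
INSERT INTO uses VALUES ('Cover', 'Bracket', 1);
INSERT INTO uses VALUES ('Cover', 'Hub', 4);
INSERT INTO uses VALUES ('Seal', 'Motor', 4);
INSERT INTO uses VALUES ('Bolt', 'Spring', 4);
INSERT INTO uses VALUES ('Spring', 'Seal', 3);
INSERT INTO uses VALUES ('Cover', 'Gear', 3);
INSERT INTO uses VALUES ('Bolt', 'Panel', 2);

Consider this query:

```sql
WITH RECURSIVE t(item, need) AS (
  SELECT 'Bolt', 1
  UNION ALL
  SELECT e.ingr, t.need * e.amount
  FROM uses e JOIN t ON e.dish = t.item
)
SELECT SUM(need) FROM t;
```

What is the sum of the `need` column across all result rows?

Base: (Bolt, need=1).
Iteration 1: components of {Bolt} -> Panel = 1*2 = 2, Spring = 1*4 = 4.
Iteration 2: components of {Panel,Spring} -> Frame = 4*3 = 12, Seal = 4*3 = 12, Washer = 2*3 = 6.
Iteration 3: components of {Frame,Seal,Washer} -> Motor = 12*4 = 48.
Iteration 4: no further components; recursion stops.
SUM(need) = 1 + 4 + 2 + 12 + 12 + 6 + 48 = 85.

85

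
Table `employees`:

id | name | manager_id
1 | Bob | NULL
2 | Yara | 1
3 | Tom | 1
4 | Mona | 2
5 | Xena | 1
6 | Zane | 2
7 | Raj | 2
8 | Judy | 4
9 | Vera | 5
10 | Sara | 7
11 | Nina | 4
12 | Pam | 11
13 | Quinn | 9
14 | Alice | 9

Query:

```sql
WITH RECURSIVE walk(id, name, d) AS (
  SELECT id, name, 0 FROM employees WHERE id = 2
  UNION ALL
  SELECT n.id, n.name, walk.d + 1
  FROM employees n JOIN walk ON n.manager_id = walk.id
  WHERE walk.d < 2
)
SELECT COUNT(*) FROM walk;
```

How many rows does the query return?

Base: id=2 (Yara) at d 0.
Iteration 1: rows with manager_id in {2} -> Mona (id 4, d 1), Zane (id 6, d 1), Raj (id 7, d 1).
Iteration 2: rows with manager_id in {4,6,7} -> Judy (id 8, d 2), Sara (id 10, d 2), Nina (id 11, d 2).
Iteration 3: d < 2 fails for all current rows; recursion stops.
Total rows emitted: 7.

7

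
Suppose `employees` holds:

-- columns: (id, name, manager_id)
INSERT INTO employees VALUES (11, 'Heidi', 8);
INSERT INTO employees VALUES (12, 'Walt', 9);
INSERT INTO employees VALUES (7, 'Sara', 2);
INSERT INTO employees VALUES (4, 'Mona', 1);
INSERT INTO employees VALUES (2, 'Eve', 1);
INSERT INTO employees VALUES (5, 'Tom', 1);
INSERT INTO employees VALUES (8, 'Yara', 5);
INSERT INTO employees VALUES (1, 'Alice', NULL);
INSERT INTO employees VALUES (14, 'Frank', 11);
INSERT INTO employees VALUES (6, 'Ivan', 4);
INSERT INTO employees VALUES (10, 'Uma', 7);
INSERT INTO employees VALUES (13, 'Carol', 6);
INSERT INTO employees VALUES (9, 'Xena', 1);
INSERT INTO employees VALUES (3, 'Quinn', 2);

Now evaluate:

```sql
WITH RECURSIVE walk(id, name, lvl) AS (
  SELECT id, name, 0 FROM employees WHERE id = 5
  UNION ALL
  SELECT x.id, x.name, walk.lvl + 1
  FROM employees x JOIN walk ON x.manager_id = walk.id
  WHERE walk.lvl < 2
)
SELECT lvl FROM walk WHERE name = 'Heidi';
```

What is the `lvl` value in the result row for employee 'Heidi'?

Base: id=5 (Tom) at lvl 0.
Iteration 1: rows with manager_id in {5} -> Yara (id 8, lvl 1).
Iteration 2: rows with manager_id in {8} -> Heidi (id 11, lvl 2).
Iteration 3: lvl < 2 fails for all current rows; recursion stops.

2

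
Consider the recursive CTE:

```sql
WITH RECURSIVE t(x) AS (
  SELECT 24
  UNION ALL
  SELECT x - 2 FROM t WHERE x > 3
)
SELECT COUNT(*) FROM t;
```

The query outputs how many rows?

Base: x=24.
Iteration 1: 24 > 3 holds -> x = 24 - 2 = 22.
Iteration 2: 22 > 3 holds -> x = 22 - 2 = 20.
Iteration 3: 20 > 3 holds -> x = 20 - 2 = 18.
Iteration 4: 18 > 3 holds -> x = 18 - 2 = 16.
Iteration 5: 16 > 3 holds -> x = 16 - 2 = 14.
Iteration 6: 14 > 3 holds -> x = 14 - 2 = 12.
Iteration 7: 12 > 3 holds -> x = 12 - 2 = 10.
Iteration 8: 10 > 3 holds -> x = 10 - 2 = 8.
Iteration 9: 8 > 3 holds -> x = 8 - 2 = 6.
Iteration 10: 6 > 3 holds -> x = 6 - 2 = 4.
Iteration 11: 4 > 3 holds -> x = 4 - 2 = 2.
Iteration 12: 2 > 3 fails; recursion stops.
Total rows emitted: 12.

12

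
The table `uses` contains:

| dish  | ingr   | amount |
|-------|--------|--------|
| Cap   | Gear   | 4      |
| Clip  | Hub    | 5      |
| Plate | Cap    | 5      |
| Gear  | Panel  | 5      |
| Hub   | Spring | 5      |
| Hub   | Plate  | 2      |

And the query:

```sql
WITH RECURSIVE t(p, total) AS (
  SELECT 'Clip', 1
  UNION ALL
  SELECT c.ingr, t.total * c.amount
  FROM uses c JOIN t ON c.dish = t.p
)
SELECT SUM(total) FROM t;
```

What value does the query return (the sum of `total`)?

1291

Base: (Clip, total=1).
Iteration 1: components of {Clip} -> Hub = 1*5 = 5.
Iteration 2: components of {Hub} -> Plate = 5*2 = 10, Spring = 5*5 = 25.
Iteration 3: components of {Plate,Spring} -> Cap = 10*5 = 50.
Iteration 4: components of {Cap} -> Gear = 50*4 = 200.
Iteration 5: components of {Gear} -> Panel = 200*5 = 1000.
Iteration 6: no further components; recursion stops.
SUM(total) = 1 + 5 + 10 + 25 + 50 + 200 + 1000 = 1291.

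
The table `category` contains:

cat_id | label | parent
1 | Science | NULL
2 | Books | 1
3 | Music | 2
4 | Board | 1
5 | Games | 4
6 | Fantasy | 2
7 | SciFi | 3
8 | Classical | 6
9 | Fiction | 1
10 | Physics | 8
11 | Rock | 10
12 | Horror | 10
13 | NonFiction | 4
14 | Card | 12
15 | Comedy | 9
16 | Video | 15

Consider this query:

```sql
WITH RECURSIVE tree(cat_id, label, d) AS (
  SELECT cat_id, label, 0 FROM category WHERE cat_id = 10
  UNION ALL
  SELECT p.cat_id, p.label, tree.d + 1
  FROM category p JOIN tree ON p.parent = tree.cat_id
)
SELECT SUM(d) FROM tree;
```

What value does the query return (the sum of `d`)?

Base: cat_id=10 (Physics) at d 0.
Iteration 1: rows with parent in {10} -> Rock (id 11, d 1), Horror (id 12, d 1).
Iteration 2: rows with parent in {11,12} -> Card (id 14, d 2).
Iteration 3: no rows with parent in {14}; recursion stops.
SUM(d) = 0 + 1 + 1 + 2 = 4.

4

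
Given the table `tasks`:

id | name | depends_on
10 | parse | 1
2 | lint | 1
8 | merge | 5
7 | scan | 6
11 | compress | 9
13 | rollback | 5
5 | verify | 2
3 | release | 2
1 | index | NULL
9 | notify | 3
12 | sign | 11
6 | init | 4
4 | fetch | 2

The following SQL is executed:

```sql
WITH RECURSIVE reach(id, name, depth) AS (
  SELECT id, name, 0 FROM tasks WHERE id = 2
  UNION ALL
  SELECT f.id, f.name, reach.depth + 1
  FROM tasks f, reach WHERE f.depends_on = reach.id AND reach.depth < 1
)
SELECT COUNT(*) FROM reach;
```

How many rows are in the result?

4

Base: id=2 (lint) at depth 0.
Iteration 1: rows with depends_on in {2} -> release (id 3, depth 1), fetch (id 4, depth 1), verify (id 5, depth 1).
Iteration 2: depth < 1 fails for all current rows; recursion stops.
Total rows emitted: 4.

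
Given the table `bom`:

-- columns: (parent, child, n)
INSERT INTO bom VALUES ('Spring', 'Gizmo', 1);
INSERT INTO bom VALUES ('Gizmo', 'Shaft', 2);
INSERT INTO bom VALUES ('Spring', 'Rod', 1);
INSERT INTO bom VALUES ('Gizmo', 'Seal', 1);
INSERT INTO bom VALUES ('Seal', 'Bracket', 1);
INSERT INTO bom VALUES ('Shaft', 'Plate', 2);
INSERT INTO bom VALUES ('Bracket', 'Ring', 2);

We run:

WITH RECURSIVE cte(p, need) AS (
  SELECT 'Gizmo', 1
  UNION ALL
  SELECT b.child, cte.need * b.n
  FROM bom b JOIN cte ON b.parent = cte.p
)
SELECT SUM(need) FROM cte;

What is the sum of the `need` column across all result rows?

11

Base: (Gizmo, need=1).
Iteration 1: components of {Gizmo} -> Seal = 1*1 = 1, Shaft = 1*2 = 2.
Iteration 2: components of {Seal,Shaft} -> Bracket = 1*1 = 1, Plate = 2*2 = 4.
Iteration 3: components of {Bracket,Plate} -> Ring = 1*2 = 2.
Iteration 4: no further components; recursion stops.
SUM(need) = 1 + 2 + 1 + 4 + 1 + 2 = 11.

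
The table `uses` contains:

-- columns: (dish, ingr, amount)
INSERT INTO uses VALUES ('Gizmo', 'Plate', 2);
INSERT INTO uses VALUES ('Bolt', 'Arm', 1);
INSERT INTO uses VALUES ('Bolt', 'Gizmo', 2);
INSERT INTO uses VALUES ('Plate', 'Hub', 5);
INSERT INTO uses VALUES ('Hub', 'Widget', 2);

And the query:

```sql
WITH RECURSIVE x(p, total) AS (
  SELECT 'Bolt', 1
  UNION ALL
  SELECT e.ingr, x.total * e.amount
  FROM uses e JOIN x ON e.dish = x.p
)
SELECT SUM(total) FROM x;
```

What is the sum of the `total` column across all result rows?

Base: (Bolt, total=1).
Iteration 1: components of {Bolt} -> Arm = 1*1 = 1, Gizmo = 1*2 = 2.
Iteration 2: components of {Arm,Gizmo} -> Plate = 2*2 = 4.
Iteration 3: components of {Plate} -> Hub = 4*5 = 20.
Iteration 4: components of {Hub} -> Widget = 20*2 = 40.
Iteration 5: no further components; recursion stops.
SUM(total) = 1 + 2 + 1 + 4 + 20 + 40 = 68.

68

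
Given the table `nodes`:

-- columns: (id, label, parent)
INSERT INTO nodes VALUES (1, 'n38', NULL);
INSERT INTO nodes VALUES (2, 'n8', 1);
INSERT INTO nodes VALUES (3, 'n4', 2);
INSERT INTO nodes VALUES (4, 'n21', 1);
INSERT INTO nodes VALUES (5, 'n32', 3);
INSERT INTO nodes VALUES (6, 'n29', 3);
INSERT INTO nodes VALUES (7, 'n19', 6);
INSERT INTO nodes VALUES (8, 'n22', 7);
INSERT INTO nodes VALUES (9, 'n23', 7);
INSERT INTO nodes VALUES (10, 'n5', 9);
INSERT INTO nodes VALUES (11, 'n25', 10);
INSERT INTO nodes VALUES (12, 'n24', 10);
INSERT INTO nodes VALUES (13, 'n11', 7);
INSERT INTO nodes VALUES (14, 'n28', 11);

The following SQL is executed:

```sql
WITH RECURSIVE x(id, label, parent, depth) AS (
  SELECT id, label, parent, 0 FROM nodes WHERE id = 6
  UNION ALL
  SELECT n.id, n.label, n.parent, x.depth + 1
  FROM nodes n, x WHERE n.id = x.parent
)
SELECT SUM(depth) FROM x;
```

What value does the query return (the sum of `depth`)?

6

Base: id=6 (n29), parent=3, depth 0.
Iteration 1: join on id=3 -> n4 (id 3, parent=2, depth 1).
Iteration 2: join on id=2 -> n8 (id 2, parent=1, depth 2).
Iteration 3: join on id=1 -> n38 (id 1, parent=NULL, depth 3).
Iteration 4: parent is NULL; no match; recursion stops.
SUM(depth) = 0 + 1 + 2 + 3 = 6.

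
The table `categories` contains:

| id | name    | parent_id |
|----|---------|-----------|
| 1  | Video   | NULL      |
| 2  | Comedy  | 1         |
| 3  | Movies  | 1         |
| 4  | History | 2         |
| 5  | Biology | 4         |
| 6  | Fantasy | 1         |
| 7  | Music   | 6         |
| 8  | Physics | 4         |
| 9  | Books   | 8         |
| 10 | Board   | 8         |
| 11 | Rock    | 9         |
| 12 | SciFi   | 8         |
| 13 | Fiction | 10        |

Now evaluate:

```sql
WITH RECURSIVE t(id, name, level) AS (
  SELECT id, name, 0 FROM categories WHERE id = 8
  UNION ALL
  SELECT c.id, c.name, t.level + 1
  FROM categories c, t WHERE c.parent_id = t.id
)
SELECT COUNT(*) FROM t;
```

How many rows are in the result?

6

Base: id=8 (Physics) at level 0.
Iteration 1: rows with parent_id in {8} -> Books (id 9, level 1), Board (id 10, level 1), SciFi (id 12, level 1).
Iteration 2: rows with parent_id in {9,10,12} -> Rock (id 11, level 2), Fiction (id 13, level 2).
Iteration 3: no rows with parent_id in {11,13}; recursion stops.
Total rows emitted: 6.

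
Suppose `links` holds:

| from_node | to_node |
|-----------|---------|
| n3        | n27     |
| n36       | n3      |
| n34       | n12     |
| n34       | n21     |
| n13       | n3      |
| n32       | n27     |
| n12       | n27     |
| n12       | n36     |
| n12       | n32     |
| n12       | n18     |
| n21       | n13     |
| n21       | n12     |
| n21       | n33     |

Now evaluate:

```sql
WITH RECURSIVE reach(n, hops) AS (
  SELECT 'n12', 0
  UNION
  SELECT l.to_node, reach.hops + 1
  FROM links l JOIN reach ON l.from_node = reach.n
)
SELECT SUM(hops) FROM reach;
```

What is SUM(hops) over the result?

Base: (n12, hops=0).
Iteration 1: edges from {n12} -> (n18, hops=1), (n27, hops=1), (n32, hops=1), (n36, hops=1).
Iteration 2: edges from {n18,n27,n32,n36} -> (n27, hops=2), (n3, hops=2).
Iteration 3: edges from {n27,n3} -> (n27, hops=3).
Iteration 4: no outgoing edges from {n27}; recursion stops.
SUM(hops) = 0 + 1 + 1 + 1 + 1 + 2 + 2 + 3 = 11.

11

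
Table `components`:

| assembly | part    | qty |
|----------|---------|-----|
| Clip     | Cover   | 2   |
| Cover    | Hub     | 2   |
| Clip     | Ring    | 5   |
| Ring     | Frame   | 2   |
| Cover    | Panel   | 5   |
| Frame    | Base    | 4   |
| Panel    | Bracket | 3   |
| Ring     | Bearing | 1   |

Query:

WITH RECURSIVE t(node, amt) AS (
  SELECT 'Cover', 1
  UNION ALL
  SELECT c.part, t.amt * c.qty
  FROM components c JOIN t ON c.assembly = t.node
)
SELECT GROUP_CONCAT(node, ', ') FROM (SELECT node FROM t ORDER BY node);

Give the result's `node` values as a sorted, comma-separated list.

Bracket, Cover, Hub, Panel

Base: (Cover, amt=1).
Iteration 1: components of {Cover} -> Hub = 1*2 = 2, Panel = 1*5 = 5.
Iteration 2: components of {Hub,Panel} -> Bracket = 5*3 = 15.
Iteration 3: no further components; recursion stops.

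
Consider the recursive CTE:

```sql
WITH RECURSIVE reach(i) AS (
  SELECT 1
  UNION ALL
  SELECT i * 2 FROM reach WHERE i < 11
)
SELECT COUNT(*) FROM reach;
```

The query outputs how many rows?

5

Base: i=1.
Iteration 1: 1 < 11 holds -> i = 1 * 2 = 2.
Iteration 2: 2 < 11 holds -> i = 2 * 2 = 4.
Iteration 3: 4 < 11 holds -> i = 4 * 2 = 8.
Iteration 4: 8 < 11 holds -> i = 8 * 2 = 16.
Iteration 5: 16 < 11 fails; recursion stops.
Total rows emitted: 5.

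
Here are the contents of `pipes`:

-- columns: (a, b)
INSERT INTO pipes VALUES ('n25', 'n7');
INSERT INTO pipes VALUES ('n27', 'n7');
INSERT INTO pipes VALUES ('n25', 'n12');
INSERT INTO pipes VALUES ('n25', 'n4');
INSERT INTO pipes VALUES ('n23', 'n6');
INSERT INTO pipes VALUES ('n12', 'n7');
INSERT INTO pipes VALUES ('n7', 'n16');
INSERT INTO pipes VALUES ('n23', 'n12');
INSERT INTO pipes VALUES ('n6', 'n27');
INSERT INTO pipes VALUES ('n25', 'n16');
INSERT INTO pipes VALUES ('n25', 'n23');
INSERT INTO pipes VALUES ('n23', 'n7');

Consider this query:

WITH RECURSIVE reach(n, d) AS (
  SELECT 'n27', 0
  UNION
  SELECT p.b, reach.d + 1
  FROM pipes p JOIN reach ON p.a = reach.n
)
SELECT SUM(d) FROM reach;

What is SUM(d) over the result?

Base: (n27, d=0).
Iteration 1: edges from {n27} -> (n7, d=1).
Iteration 2: edges from {n7} -> (n16, d=2).
Iteration 3: no outgoing edges from {n16}; recursion stops.
SUM(d) = 0 + 1 + 2 = 3.

3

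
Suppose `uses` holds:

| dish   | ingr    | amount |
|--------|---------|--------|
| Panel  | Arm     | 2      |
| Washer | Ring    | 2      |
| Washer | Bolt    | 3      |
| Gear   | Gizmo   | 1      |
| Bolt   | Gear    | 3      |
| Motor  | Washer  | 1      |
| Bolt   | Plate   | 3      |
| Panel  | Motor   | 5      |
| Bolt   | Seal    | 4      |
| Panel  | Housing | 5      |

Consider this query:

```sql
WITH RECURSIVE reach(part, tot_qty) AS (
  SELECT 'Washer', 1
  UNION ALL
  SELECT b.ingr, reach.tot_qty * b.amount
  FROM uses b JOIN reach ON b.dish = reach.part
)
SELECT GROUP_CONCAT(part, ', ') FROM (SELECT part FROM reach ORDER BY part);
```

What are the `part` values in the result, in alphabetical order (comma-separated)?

Base: (Washer, tot_qty=1).
Iteration 1: components of {Washer} -> Bolt = 1*3 = 3, Ring = 1*2 = 2.
Iteration 2: components of {Bolt,Ring} -> Gear = 3*3 = 9, Plate = 3*3 = 9, Seal = 3*4 = 12.
Iteration 3: components of {Gear,Plate,Seal} -> Gizmo = 9*1 = 9.
Iteration 4: no further components; recursion stops.

Bolt, Gear, Gizmo, Plate, Ring, Seal, Washer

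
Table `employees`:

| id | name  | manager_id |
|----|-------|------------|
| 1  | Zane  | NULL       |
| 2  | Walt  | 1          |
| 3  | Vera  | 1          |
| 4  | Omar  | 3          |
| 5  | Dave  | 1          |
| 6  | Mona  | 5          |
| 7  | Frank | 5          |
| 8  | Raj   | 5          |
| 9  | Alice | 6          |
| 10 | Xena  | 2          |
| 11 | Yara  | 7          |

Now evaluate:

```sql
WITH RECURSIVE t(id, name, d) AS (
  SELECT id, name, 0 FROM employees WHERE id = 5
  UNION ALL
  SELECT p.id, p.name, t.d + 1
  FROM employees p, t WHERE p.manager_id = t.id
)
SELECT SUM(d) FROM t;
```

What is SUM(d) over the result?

Base: id=5 (Dave) at d 0.
Iteration 1: rows with manager_id in {5} -> Mona (id 6, d 1), Frank (id 7, d 1), Raj (id 8, d 1).
Iteration 2: rows with manager_id in {6,7,8} -> Alice (id 9, d 2), Yara (id 11, d 2).
Iteration 3: no rows with manager_id in {9,11}; recursion stops.
SUM(d) = 0 + 1 + 1 + 1 + 2 + 2 = 7.

7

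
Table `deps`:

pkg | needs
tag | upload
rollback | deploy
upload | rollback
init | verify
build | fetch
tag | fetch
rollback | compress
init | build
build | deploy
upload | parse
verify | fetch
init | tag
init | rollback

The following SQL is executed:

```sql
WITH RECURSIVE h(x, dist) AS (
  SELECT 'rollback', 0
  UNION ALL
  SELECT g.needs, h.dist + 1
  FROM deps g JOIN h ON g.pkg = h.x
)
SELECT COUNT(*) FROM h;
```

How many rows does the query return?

3

Base: (rollback, dist=0).
Iteration 1: edges from {rollback} -> (compress, dist=1), (deploy, dist=1).
Iteration 2: no outgoing edges from {compress,deploy}; recursion stops.
Total rows emitted: 3.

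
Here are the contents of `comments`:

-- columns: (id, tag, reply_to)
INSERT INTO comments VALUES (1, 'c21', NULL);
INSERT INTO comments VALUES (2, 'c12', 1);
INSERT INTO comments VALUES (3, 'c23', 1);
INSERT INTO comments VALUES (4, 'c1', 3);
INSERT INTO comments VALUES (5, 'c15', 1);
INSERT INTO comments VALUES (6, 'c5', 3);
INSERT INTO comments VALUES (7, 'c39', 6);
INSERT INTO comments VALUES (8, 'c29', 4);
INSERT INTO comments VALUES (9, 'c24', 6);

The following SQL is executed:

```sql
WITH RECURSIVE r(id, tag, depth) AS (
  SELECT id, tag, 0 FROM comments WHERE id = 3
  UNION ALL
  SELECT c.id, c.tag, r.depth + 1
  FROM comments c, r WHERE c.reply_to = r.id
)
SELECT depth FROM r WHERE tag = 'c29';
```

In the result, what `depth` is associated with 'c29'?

Base: id=3 (c23) at depth 0.
Iteration 1: rows with reply_to in {3} -> c1 (id 4, depth 1), c5 (id 6, depth 1).
Iteration 2: rows with reply_to in {4,6} -> c39 (id 7, depth 2), c29 (id 8, depth 2), c24 (id 9, depth 2).
Iteration 3: no rows with reply_to in {7,8,9}; recursion stops.

2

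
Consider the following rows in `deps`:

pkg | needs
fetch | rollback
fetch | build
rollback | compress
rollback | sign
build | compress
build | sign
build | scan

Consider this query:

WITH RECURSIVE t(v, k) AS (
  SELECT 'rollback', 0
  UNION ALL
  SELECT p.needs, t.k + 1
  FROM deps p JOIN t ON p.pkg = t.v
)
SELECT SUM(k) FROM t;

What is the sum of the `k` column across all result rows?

Base: (rollback, k=0).
Iteration 1: edges from {rollback} -> (compress, k=1), (sign, k=1).
Iteration 2: no outgoing edges from {compress,sign}; recursion stops.
SUM(k) = 0 + 1 + 1 = 2.

2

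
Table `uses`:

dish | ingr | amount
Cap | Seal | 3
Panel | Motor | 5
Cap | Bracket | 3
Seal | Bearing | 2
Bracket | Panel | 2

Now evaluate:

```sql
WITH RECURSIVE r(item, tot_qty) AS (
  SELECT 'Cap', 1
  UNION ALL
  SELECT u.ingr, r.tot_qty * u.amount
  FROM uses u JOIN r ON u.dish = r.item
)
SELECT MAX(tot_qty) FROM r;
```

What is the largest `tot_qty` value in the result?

Base: (Cap, tot_qty=1).
Iteration 1: components of {Cap} -> Bracket = 1*3 = 3, Seal = 1*3 = 3.
Iteration 2: components of {Bracket,Seal} -> Bearing = 3*2 = 6, Panel = 3*2 = 6.
Iteration 3: components of {Bearing,Panel} -> Motor = 6*5 = 30.
Iteration 4: no further components; recursion stops.
tot_qty values: 1, 3, 3, 6, 6, 30; the maximum is 30.

30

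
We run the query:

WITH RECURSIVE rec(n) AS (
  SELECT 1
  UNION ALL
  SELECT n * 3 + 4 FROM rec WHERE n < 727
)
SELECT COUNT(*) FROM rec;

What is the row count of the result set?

6

Base: n=1.
Iteration 1: 1 < 727 holds -> n = 1 * 3 + 4 = 7.
Iteration 2: 7 < 727 holds -> n = 7 * 3 + 4 = 25.
Iteration 3: 25 < 727 holds -> n = 25 * 3 + 4 = 79.
Iteration 4: 79 < 727 holds -> n = 79 * 3 + 4 = 241.
Iteration 5: 241 < 727 holds -> n = 241 * 3 + 4 = 727.
Iteration 6: 727 < 727 fails; recursion stops.
Total rows emitted: 6.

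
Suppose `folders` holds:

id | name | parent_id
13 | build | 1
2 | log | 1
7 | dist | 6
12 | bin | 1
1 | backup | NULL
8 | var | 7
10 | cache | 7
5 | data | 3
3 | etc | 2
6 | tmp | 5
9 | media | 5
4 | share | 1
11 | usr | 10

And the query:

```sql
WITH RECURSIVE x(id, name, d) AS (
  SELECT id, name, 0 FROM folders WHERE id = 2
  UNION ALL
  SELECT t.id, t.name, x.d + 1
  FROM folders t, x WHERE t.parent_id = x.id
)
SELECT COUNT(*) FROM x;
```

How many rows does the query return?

9

Base: id=2 (log) at d 0.
Iteration 1: rows with parent_id in {2} -> etc (id 3, d 1).
Iteration 2: rows with parent_id in {3} -> data (id 5, d 2).
Iteration 3: rows with parent_id in {5} -> tmp (id 6, d 3), media (id 9, d 3).
Iteration 4: rows with parent_id in {6,9} -> dist (id 7, d 4).
Iteration 5: rows with parent_id in {7} -> var (id 8, d 5), cache (id 10, d 5).
Iteration 6: rows with parent_id in {8,10} -> usr (id 11, d 6).
Iteration 7: no rows with parent_id in {11}; recursion stops.
Total rows emitted: 9.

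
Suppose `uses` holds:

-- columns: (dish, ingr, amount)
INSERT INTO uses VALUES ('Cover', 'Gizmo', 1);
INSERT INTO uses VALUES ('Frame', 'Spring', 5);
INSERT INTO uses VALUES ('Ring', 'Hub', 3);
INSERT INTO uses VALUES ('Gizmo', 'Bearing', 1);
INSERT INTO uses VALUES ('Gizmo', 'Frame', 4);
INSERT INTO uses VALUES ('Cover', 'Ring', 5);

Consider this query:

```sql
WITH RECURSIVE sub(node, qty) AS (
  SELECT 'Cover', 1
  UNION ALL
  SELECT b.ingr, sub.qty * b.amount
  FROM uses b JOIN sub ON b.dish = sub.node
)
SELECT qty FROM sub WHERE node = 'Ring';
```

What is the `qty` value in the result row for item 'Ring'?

Base: (Cover, qty=1).
Iteration 1: components of {Cover} -> Gizmo = 1*1 = 1, Ring = 1*5 = 5.
Iteration 2: components of {Gizmo,Ring} -> Bearing = 1*1 = 1, Frame = 1*4 = 4, Hub = 5*3 = 15.
Iteration 3: components of {Bearing,Frame,Hub} -> Spring = 4*5 = 20.
Iteration 4: no further components; recursion stops.

5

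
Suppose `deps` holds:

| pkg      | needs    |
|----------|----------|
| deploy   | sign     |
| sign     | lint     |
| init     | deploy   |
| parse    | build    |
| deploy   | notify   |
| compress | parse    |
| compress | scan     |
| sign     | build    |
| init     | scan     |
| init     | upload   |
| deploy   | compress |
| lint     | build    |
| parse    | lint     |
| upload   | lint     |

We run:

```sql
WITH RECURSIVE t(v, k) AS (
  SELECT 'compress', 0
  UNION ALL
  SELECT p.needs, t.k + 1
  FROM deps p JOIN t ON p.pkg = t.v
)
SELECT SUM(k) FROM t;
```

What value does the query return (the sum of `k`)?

Base: (compress, k=0).
Iteration 1: edges from {compress} -> (parse, k=1), (scan, k=1).
Iteration 2: edges from {parse,scan} -> (build, k=2), (lint, k=2).
Iteration 3: edges from {build,lint} -> (build, k=3).
Iteration 4: no outgoing edges from {build}; recursion stops.
SUM(k) = 0 + 1 + 1 + 2 + 2 + 3 = 9.

9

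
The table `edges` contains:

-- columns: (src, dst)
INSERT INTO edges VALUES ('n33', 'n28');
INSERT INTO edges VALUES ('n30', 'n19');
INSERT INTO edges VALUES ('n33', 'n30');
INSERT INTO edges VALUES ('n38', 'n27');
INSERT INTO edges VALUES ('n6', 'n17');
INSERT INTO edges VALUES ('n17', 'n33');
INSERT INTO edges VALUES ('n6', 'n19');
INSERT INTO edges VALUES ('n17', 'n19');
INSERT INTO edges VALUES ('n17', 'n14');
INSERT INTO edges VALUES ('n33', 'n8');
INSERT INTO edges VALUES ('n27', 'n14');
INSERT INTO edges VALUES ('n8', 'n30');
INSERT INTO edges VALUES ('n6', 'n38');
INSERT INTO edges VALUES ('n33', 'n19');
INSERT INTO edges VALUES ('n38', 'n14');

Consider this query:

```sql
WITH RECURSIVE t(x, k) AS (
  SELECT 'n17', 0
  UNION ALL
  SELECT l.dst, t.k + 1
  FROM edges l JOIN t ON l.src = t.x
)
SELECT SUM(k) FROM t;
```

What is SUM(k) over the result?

Base: (n17, k=0).
Iteration 1: edges from {n17} -> (n14, k=1), (n19, k=1), (n33, k=1).
Iteration 2: edges from {n14,n19,n33} -> (n19, k=2), (n28, k=2), (n30, k=2), (n8, k=2).
Iteration 3: edges from {n19,n28,n30,n8} -> (n19, k=3), (n30, k=3).
Iteration 4: edges from {n19,n30} -> (n19, k=4).
Iteration 5: no outgoing edges from {n19}; recursion stops.
SUM(k) = 0 + 1 + 1 + 1 + 2 + 2 + 2 + 2 + 3 + 3 + 4 = 21.

21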